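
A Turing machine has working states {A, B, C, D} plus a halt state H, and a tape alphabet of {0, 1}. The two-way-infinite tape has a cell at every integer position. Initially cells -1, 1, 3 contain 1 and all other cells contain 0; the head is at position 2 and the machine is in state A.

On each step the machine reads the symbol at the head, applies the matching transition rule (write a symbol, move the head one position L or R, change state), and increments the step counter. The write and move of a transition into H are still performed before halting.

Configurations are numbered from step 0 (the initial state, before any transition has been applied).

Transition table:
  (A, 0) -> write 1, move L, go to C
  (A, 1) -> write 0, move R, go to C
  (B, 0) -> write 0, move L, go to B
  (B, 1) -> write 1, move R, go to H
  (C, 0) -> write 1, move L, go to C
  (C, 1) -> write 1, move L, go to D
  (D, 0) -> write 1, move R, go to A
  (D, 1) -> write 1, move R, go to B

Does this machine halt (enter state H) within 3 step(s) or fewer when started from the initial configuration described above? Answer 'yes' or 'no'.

Answer: no

Derivation:
Step 1: in state A at pos 2, read 0 -> (A,0)->write 1,move L,goto C. Now: state=C, head=1, tape[-2..4]=0101110 (head:    ^)
Step 2: in state C at pos 1, read 1 -> (C,1)->write 1,move L,goto D. Now: state=D, head=0, tape[-2..4]=0101110 (head:   ^)
Step 3: in state D at pos 0, read 0 -> (D,0)->write 1,move R,goto A. Now: state=A, head=1, tape[-2..4]=0111110 (head:    ^)
After 3 step(s): state = A (not H) -> not halted within 3 -> no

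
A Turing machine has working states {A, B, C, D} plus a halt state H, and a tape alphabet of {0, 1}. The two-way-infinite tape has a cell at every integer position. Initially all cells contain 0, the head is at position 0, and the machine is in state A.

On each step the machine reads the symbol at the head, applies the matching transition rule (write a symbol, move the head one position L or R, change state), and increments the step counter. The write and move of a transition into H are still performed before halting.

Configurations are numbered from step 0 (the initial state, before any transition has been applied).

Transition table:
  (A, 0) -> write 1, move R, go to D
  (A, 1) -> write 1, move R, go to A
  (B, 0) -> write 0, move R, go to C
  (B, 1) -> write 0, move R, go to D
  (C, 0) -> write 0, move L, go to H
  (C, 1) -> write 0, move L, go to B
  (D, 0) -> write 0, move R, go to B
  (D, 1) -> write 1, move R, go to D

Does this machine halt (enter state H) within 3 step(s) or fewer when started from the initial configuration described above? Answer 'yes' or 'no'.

Answer: no

Derivation:
Step 1: in state A at pos 0, read 0 -> (A,0)->write 1,move R,goto D. Now: state=D, head=1, tape[-1..2]=0100 (head:   ^)
Step 2: in state D at pos 1, read 0 -> (D,0)->write 0,move R,goto B. Now: state=B, head=2, tape[-1..3]=01000 (head:    ^)
Step 3: in state B at pos 2, read 0 -> (B,0)->write 0,move R,goto C. Now: state=C, head=3, tape[-1..4]=010000 (head:     ^)
After 3 step(s): state = C (not H) -> not halted within 3 -> no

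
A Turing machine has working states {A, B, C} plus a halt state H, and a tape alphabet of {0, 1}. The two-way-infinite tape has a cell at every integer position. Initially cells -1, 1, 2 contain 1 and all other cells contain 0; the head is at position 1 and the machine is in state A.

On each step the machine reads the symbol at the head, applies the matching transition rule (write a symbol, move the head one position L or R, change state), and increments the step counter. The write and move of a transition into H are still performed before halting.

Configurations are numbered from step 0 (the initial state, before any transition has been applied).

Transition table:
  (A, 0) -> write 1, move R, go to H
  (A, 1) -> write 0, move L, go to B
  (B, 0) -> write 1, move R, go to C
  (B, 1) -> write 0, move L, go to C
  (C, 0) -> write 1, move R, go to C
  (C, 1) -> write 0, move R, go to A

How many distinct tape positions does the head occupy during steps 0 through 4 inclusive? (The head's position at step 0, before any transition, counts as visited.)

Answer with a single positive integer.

Step 1: in state A at pos 1, read 1 -> (A,1)->write 0,move L,goto B. Now: state=B, head=0, tape[-2..3]=010010 (head:   ^)
Step 2: in state B at pos 0, read 0 -> (B,0)->write 1,move R,goto C. Now: state=C, head=1, tape[-2..3]=011010 (head:    ^)
Step 3: in state C at pos 1, read 0 -> (C,0)->write 1,move R,goto C. Now: state=C, head=2, tape[-2..3]=011110 (head:     ^)
Step 4: in state C at pos 2, read 1 -> (C,1)->write 0,move R,goto A. Now: state=A, head=3, tape[-2..4]=0111000 (head:      ^)
Head positions at steps 0..4: starting at 1, distinct positions visited = {0, 1, 2, 3} -> 4 position(s)

Answer: 4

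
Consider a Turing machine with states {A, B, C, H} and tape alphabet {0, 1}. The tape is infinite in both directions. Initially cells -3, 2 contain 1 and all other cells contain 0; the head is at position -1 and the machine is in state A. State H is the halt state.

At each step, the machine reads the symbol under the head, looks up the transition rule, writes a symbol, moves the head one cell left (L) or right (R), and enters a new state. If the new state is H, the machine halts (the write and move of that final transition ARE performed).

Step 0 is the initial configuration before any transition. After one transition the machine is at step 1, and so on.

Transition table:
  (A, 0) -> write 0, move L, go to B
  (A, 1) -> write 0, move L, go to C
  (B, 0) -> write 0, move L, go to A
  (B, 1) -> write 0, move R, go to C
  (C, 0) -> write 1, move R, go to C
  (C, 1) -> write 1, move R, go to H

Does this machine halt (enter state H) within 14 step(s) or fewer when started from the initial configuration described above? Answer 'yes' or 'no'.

Answer: yes

Derivation:
Step 1: in state A at pos -1, read 0 -> (A,0)->write 0,move L,goto B. Now: state=B, head=-2, tape[-4..3]=01000010 (head:   ^)
Step 2: in state B at pos -2, read 0 -> (B,0)->write 0,move L,goto A. Now: state=A, head=-3, tape[-4..3]=01000010 (head:  ^)
Step 3: in state A at pos -3, read 1 -> (A,1)->write 0,move L,goto C. Now: state=C, head=-4, tape[-5..3]=000000010 (head:  ^)
Step 4: in state C at pos -4, read 0 -> (C,0)->write 1,move R,goto C. Now: state=C, head=-3, tape[-5..3]=010000010 (head:   ^)
Step 5: in state C at pos -3, read 0 -> (C,0)->write 1,move R,goto C. Now: state=C, head=-2, tape[-5..3]=011000010 (head:    ^)
Step 6: in state C at pos -2, read 0 -> (C,0)->write 1,move R,goto C. Now: state=C, head=-1, tape[-5..3]=011100010 (head:     ^)
Step 7: in state C at pos -1, read 0 -> (C,0)->write 1,move R,goto C. Now: state=C, head=0, tape[-5..3]=011110010 (head:      ^)
Step 8: in state C at pos 0, read 0 -> (C,0)->write 1,move R,goto C. Now: state=C, head=1, tape[-5..3]=011111010 (head:       ^)
Step 9: in state C at pos 1, read 0 -> (C,0)->write 1,move R,goto C. Now: state=C, head=2, tape[-5..3]=011111110 (head:        ^)
Step 10: in state C at pos 2, read 1 -> (C,1)->write 1,move R,goto H. Now: state=H, head=3, tape[-5..4]=0111111100 (head:         ^)
State H reached at step 10; 10 <= 14 -> yes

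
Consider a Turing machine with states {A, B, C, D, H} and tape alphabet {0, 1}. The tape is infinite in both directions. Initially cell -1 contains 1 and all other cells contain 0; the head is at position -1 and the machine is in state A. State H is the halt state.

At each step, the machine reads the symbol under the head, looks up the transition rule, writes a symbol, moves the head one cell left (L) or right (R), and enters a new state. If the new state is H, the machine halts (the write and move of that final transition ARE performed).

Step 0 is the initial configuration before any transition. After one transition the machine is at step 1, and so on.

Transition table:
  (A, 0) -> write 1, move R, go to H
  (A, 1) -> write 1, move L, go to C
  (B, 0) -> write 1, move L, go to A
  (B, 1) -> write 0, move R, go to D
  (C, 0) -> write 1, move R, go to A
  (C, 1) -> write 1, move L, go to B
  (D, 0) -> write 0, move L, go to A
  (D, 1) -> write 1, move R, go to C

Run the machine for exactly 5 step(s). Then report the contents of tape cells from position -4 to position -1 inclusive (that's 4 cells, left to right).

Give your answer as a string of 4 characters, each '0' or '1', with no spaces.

Answer: 0111

Derivation:
Step 1: in state A at pos -1, read 1 -> (A,1)->write 1,move L,goto C. Now: state=C, head=-2, tape[-3..0]=0010 (head:  ^)
Step 2: in state C at pos -2, read 0 -> (C,0)->write 1,move R,goto A. Now: state=A, head=-1, tape[-3..0]=0110 (head:   ^)
Step 3: in state A at pos -1, read 1 -> (A,1)->write 1,move L,goto C. Now: state=C, head=-2, tape[-3..0]=0110 (head:  ^)
Step 4: in state C at pos -2, read 1 -> (C,1)->write 1,move L,goto B. Now: state=B, head=-3, tape[-4..0]=00110 (head:  ^)
Step 5: in state B at pos -3, read 0 -> (B,0)->write 1,move L,goto A. Now: state=A, head=-4, tape[-5..0]=001110 (head:  ^)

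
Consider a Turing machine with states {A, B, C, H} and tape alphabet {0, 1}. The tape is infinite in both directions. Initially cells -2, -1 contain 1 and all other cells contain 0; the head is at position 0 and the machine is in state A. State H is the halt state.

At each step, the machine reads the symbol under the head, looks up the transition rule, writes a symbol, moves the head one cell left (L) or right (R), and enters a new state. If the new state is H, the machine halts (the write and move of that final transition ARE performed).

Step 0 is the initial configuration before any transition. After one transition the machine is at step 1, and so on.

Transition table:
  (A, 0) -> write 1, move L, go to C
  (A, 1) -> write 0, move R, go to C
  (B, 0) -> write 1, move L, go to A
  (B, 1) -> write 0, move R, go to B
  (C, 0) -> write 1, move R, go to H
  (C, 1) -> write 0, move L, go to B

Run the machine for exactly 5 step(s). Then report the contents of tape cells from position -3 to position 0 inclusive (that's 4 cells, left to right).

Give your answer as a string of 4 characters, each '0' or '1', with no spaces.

Answer: 0111

Derivation:
Step 1: in state A at pos 0, read 0 -> (A,0)->write 1,move L,goto C. Now: state=C, head=-1, tape[-3..1]=01110 (head:   ^)
Step 2: in state C at pos -1, read 1 -> (C,1)->write 0,move L,goto B. Now: state=B, head=-2, tape[-3..1]=01010 (head:  ^)
Step 3: in state B at pos -2, read 1 -> (B,1)->write 0,move R,goto B. Now: state=B, head=-1, tape[-3..1]=00010 (head:   ^)
Step 4: in state B at pos -1, read 0 -> (B,0)->write 1,move L,goto A. Now: state=A, head=-2, tape[-3..1]=00110 (head:  ^)
Step 5: in state A at pos -2, read 0 -> (A,0)->write 1,move L,goto C. Now: state=C, head=-3, tape[-4..1]=001110 (head:  ^)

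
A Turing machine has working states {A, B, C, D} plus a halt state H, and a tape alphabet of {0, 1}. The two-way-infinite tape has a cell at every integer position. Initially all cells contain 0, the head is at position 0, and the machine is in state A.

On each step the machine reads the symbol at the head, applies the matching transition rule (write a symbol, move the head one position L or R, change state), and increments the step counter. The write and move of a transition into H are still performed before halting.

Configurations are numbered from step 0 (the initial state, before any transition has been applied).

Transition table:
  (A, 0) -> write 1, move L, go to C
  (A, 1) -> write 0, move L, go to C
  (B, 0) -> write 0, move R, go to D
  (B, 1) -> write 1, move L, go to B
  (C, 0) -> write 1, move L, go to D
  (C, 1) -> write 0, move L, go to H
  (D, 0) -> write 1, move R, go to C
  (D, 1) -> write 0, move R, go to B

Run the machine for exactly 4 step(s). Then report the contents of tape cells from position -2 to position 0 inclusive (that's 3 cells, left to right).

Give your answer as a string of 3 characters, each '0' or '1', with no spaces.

Answer: 101

Derivation:
Step 1: in state A at pos 0, read 0 -> (A,0)->write 1,move L,goto C. Now: state=C, head=-1, tape[-2..1]=0010 (head:  ^)
Step 2: in state C at pos -1, read 0 -> (C,0)->write 1,move L,goto D. Now: state=D, head=-2, tape[-3..1]=00110 (head:  ^)
Step 3: in state D at pos -2, read 0 -> (D,0)->write 1,move R,goto C. Now: state=C, head=-1, tape[-3..1]=01110 (head:   ^)
Step 4: in state C at pos -1, read 1 -> (C,1)->write 0,move L,goto H. Now: state=H, head=-2, tape[-3..1]=01010 (head:  ^)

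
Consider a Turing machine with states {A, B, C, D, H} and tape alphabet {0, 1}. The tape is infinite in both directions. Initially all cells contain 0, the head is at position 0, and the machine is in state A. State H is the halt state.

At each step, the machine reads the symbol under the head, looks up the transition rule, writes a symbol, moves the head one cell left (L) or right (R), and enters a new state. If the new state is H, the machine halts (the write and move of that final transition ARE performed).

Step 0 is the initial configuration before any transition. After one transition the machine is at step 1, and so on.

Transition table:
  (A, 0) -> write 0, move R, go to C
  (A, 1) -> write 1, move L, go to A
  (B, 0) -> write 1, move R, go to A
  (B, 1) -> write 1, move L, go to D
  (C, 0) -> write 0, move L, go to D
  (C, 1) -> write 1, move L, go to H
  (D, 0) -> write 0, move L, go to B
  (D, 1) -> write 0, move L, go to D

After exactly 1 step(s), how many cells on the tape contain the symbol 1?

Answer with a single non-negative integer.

Step 1: in state A at pos 0, read 0 -> (A,0)->write 0,move R,goto C. Now: state=C, head=1, tape[-1..2]=0000 (head:   ^)
No cell contains 1 after step 1 -> 0 cell(s)

Answer: 0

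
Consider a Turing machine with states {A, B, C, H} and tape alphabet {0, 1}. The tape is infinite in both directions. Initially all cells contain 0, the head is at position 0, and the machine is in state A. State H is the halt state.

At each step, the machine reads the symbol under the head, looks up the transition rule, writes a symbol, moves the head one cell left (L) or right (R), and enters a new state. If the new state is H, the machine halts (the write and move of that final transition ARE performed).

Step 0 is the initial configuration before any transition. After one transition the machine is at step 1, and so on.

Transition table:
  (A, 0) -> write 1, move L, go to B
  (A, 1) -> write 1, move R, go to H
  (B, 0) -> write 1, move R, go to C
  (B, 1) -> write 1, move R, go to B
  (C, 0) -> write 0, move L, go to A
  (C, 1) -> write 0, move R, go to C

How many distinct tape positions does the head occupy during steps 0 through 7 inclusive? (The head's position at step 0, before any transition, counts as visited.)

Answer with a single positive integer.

Step 1: in state A at pos 0, read 0 -> (A,0)->write 1,move L,goto B. Now: state=B, head=-1, tape[-2..1]=0010 (head:  ^)
Step 2: in state B at pos -1, read 0 -> (B,0)->write 1,move R,goto C. Now: state=C, head=0, tape[-2..1]=0110 (head:   ^)
Step 3: in state C at pos 0, read 1 -> (C,1)->write 0,move R,goto C. Now: state=C, head=1, tape[-2..2]=01000 (head:    ^)
Step 4: in state C at pos 1, read 0 -> (C,0)->write 0,move L,goto A. Now: state=A, head=0, tape[-2..2]=01000 (head:   ^)
Step 5: in state A at pos 0, read 0 -> (A,0)->write 1,move L,goto B. Now: state=B, head=-1, tape[-2..2]=01100 (head:  ^)
Step 6: in state B at pos -1, read 1 -> (B,1)->write 1,move R,goto B. Now: state=B, head=0, tape[-2..2]=01100 (head:   ^)
Step 7: in state B at pos 0, read 1 -> (B,1)->write 1,move R,goto B. Now: state=B, head=1, tape[-2..2]=01100 (head:    ^)
Head positions at steps 0..7: starting at 0, distinct positions visited = {-1, 0, 1} -> 3 position(s)

Answer: 3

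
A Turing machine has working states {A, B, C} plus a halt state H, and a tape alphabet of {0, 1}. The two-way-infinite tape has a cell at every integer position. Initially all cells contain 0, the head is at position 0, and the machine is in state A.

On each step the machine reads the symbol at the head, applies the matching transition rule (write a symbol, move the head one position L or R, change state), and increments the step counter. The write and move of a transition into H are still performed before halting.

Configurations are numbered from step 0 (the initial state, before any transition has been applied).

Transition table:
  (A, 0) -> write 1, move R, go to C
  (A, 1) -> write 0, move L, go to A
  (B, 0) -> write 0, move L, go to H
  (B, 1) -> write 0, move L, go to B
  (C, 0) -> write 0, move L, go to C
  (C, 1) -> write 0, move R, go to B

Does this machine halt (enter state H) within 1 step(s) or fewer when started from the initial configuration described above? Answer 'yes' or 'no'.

Step 1: in state A at pos 0, read 0 -> (A,0)->write 1,move R,goto C. Now: state=C, head=1, tape[-1..2]=0100 (head:   ^)
After 1 step(s): state = C (not H) -> not halted within 1 -> no

Answer: no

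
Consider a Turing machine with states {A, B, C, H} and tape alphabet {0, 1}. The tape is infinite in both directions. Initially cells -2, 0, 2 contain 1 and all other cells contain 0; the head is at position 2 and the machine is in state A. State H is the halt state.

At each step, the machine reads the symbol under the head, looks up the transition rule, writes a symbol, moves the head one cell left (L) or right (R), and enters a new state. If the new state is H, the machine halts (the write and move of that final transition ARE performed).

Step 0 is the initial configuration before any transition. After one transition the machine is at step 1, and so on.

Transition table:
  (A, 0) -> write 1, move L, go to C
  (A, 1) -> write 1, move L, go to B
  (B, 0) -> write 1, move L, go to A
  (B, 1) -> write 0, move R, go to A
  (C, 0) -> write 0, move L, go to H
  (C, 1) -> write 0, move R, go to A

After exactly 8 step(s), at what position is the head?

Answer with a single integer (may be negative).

Step 1: in state A at pos 2, read 1 -> (A,1)->write 1,move L,goto B. Now: state=B, head=1, tape[-3..3]=0101010 (head:     ^)
Step 2: in state B at pos 1, read 0 -> (B,0)->write 1,move L,goto A. Now: state=A, head=0, tape[-3..3]=0101110 (head:    ^)
Step 3: in state A at pos 0, read 1 -> (A,1)->write 1,move L,goto B. Now: state=B, head=-1, tape[-3..3]=0101110 (head:   ^)
Step 4: in state B at pos -1, read 0 -> (B,0)->write 1,move L,goto A. Now: state=A, head=-2, tape[-3..3]=0111110 (head:  ^)
Step 5: in state A at pos -2, read 1 -> (A,1)->write 1,move L,goto B. Now: state=B, head=-3, tape[-4..3]=00111110 (head:  ^)
Step 6: in state B at pos -3, read 0 -> (B,0)->write 1,move L,goto A. Now: state=A, head=-4, tape[-5..3]=001111110 (head:  ^)
Step 7: in state A at pos -4, read 0 -> (A,0)->write 1,move L,goto C. Now: state=C, head=-5, tape[-6..3]=0011111110 (head:  ^)
Step 8: in state C at pos -5, read 0 -> (C,0)->write 0,move L,goto H. Now: state=H, head=-6, tape[-7..3]=00011111110 (head:  ^)

Answer: -6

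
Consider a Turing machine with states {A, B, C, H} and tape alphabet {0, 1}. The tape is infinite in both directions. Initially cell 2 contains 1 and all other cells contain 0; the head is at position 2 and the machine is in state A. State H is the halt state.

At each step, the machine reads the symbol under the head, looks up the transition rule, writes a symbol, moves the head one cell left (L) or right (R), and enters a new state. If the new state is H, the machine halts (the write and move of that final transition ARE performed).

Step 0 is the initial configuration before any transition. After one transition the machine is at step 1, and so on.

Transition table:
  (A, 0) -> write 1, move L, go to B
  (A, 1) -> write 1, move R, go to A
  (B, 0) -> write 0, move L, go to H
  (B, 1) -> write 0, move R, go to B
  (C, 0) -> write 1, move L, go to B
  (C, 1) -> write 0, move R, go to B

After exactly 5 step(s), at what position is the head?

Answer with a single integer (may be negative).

Answer: 3

Derivation:
Step 1: in state A at pos 2, read 1 -> (A,1)->write 1,move R,goto A. Now: state=A, head=3, tape[1..4]=0100 (head:   ^)
Step 2: in state A at pos 3, read 0 -> (A,0)->write 1,move L,goto B. Now: state=B, head=2, tape[1..4]=0110 (head:  ^)
Step 3: in state B at pos 2, read 1 -> (B,1)->write 0,move R,goto B. Now: state=B, head=3, tape[1..4]=0010 (head:   ^)
Step 4: in state B at pos 3, read 1 -> (B,1)->write 0,move R,goto B. Now: state=B, head=4, tape[1..5]=00000 (head:    ^)
Step 5: in state B at pos 4, read 0 -> (B,0)->write 0,move L,goto H. Now: state=H, head=3, tape[1..5]=00000 (head:   ^)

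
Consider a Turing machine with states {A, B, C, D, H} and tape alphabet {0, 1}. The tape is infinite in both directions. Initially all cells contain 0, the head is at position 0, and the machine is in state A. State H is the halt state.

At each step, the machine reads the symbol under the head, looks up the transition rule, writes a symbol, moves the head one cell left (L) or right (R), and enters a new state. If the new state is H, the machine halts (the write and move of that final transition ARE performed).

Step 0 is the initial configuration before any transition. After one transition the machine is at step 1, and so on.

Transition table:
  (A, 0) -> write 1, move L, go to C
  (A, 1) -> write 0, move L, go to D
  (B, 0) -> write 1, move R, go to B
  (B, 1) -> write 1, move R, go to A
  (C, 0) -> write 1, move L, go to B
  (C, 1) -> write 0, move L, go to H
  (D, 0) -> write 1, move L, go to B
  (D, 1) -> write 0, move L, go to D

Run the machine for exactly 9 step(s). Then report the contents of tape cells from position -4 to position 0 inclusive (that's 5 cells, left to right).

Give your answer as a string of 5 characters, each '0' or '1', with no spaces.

Step 1: in state A at pos 0, read 0 -> (A,0)->write 1,move L,goto C. Now: state=C, head=-1, tape[-2..1]=0010 (head:  ^)
Step 2: in state C at pos -1, read 0 -> (C,0)->write 1,move L,goto B. Now: state=B, head=-2, tape[-3..1]=00110 (head:  ^)
Step 3: in state B at pos -2, read 0 -> (B,0)->write 1,move R,goto B. Now: state=B, head=-1, tape[-3..1]=01110 (head:   ^)
Step 4: in state B at pos -1, read 1 -> (B,1)->write 1,move R,goto A. Now: state=A, head=0, tape[-3..1]=01110 (head:    ^)
Step 5: in state A at pos 0, read 1 -> (A,1)->write 0,move L,goto D. Now: state=D, head=-1, tape[-3..1]=01100 (head:   ^)
Step 6: in state D at pos -1, read 1 -> (D,1)->write 0,move L,goto D. Now: state=D, head=-2, tape[-3..1]=01000 (head:  ^)
Step 7: in state D at pos -2, read 1 -> (D,1)->write 0,move L,goto D. Now: state=D, head=-3, tape[-4..1]=000000 (head:  ^)
Step 8: in state D at pos -3, read 0 -> (D,0)->write 1,move L,goto B. Now: state=B, head=-4, tape[-5..1]=0010000 (head:  ^)
Step 9: in state B at pos -4, read 0 -> (B,0)->write 1,move R,goto B. Now: state=B, head=-3, tape[-5..1]=0110000 (head:   ^)

Answer: 11000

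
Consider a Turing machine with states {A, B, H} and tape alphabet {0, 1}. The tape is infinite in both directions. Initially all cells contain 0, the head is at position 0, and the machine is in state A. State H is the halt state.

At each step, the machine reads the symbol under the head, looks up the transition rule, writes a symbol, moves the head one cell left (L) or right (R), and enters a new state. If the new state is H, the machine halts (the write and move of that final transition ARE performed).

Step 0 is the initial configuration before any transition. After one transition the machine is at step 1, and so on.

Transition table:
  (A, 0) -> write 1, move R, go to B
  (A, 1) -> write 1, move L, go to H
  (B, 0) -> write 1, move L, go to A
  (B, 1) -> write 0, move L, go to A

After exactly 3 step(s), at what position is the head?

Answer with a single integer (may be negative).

Answer: -1

Derivation:
Step 1: in state A at pos 0, read 0 -> (A,0)->write 1,move R,goto B. Now: state=B, head=1, tape[-1..2]=0100 (head:   ^)
Step 2: in state B at pos 1, read 0 -> (B,0)->write 1,move L,goto A. Now: state=A, head=0, tape[-1..2]=0110 (head:  ^)
Step 3: in state A at pos 0, read 1 -> (A,1)->write 1,move L,goto H. Now: state=H, head=-1, tape[-2..2]=00110 (head:  ^)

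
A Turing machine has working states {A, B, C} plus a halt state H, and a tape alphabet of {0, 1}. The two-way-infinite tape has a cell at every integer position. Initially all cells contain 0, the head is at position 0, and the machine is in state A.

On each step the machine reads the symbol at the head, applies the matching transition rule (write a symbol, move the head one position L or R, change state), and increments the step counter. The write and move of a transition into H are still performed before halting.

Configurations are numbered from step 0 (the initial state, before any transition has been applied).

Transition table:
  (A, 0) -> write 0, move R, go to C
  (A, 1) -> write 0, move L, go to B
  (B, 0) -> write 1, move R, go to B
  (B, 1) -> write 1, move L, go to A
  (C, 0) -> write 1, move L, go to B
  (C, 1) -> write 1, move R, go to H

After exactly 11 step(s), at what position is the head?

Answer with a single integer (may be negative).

Step 1: in state A at pos 0, read 0 -> (A,0)->write 0,move R,goto C. Now: state=C, head=1, tape[-1..2]=0000 (head:   ^)
Step 2: in state C at pos 1, read 0 -> (C,0)->write 1,move L,goto B. Now: state=B, head=0, tape[-1..2]=0010 (head:  ^)
Step 3: in state B at pos 0, read 0 -> (B,0)->write 1,move R,goto B. Now: state=B, head=1, tape[-1..2]=0110 (head:   ^)
Step 4: in state B at pos 1, read 1 -> (B,1)->write 1,move L,goto A. Now: state=A, head=0, tape[-1..2]=0110 (head:  ^)
Step 5: in state A at pos 0, read 1 -> (A,1)->write 0,move L,goto B. Now: state=B, head=-1, tape[-2..2]=00010 (head:  ^)
Step 6: in state B at pos -1, read 0 -> (B,0)->write 1,move R,goto B. Now: state=B, head=0, tape[-2..2]=01010 (head:   ^)
Step 7: in state B at pos 0, read 0 -> (B,0)->write 1,move R,goto B. Now: state=B, head=1, tape[-2..2]=01110 (head:    ^)
Step 8: in state B at pos 1, read 1 -> (B,1)->write 1,move L,goto A. Now: state=A, head=0, tape[-2..2]=01110 (head:   ^)
Step 9: in state A at pos 0, read 1 -> (A,1)->write 0,move L,goto B. Now: state=B, head=-1, tape[-2..2]=01010 (head:  ^)
Step 10: in state B at pos -1, read 1 -> (B,1)->write 1,move L,goto A. Now: state=A, head=-2, tape[-3..2]=001010 (head:  ^)
Step 11: in state A at pos -2, read 0 -> (A,0)->write 0,move R,goto C. Now: state=C, head=-1, tape[-3..2]=001010 (head:   ^)

Answer: -1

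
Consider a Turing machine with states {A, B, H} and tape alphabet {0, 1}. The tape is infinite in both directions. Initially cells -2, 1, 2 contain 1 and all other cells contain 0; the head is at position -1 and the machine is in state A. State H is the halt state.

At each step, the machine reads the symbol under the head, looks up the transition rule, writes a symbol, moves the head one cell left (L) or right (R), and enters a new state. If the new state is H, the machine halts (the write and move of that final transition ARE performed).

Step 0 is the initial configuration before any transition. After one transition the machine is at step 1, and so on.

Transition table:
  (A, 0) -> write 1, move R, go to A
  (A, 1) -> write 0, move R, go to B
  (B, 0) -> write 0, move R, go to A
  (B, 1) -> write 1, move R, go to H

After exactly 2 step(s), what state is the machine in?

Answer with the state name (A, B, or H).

Step 1: in state A at pos -1, read 0 -> (A,0)->write 1,move R,goto A. Now: state=A, head=0, tape[-3..3]=0110110 (head:    ^)
Step 2: in state A at pos 0, read 0 -> (A,0)->write 1,move R,goto A. Now: state=A, head=1, tape[-3..3]=0111110 (head:     ^)

Answer: A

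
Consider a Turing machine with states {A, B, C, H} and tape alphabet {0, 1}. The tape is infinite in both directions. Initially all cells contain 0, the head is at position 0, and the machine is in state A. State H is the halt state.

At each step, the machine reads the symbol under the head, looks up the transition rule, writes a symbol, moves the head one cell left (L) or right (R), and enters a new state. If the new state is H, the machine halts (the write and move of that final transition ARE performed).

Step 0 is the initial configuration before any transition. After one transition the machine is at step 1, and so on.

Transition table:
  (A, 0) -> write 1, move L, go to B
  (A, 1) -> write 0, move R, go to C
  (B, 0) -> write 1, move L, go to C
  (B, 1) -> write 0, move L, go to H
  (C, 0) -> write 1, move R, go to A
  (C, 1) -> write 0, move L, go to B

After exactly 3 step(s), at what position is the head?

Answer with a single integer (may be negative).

Step 1: in state A at pos 0, read 0 -> (A,0)->write 1,move L,goto B. Now: state=B, head=-1, tape[-2..1]=0010 (head:  ^)
Step 2: in state B at pos -1, read 0 -> (B,0)->write 1,move L,goto C. Now: state=C, head=-2, tape[-3..1]=00110 (head:  ^)
Step 3: in state C at pos -2, read 0 -> (C,0)->write 1,move R,goto A. Now: state=A, head=-1, tape[-3..1]=01110 (head:   ^)

Answer: -1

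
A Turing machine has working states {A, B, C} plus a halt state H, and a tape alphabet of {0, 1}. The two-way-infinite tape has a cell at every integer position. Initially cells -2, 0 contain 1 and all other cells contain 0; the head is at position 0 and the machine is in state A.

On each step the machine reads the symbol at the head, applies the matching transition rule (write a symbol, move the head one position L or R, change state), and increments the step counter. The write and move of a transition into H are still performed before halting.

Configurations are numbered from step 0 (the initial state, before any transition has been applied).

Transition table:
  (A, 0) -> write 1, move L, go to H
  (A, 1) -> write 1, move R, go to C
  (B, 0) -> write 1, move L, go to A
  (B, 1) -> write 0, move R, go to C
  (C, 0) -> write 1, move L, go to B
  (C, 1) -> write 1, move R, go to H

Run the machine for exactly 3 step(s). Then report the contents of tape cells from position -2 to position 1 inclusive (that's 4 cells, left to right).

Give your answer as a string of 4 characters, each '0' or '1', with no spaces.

Answer: 1001

Derivation:
Step 1: in state A at pos 0, read 1 -> (A,1)->write 1,move R,goto C. Now: state=C, head=1, tape[-3..2]=010100 (head:     ^)
Step 2: in state C at pos 1, read 0 -> (C,0)->write 1,move L,goto B. Now: state=B, head=0, tape[-3..2]=010110 (head:    ^)
Step 3: in state B at pos 0, read 1 -> (B,1)->write 0,move R,goto C. Now: state=C, head=1, tape[-3..2]=010010 (head:     ^)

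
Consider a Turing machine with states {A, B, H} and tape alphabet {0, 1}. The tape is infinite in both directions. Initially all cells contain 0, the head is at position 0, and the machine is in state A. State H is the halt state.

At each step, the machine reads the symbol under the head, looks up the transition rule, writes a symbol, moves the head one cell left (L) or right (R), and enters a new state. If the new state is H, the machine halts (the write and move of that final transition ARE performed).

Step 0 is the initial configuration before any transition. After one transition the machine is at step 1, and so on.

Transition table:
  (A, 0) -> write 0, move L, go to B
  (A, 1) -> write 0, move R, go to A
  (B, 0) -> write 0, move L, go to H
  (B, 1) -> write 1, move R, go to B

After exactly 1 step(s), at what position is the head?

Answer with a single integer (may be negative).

Step 1: in state A at pos 0, read 0 -> (A,0)->write 0,move L,goto B. Now: state=B, head=-1, tape[-2..1]=0000 (head:  ^)

Answer: -1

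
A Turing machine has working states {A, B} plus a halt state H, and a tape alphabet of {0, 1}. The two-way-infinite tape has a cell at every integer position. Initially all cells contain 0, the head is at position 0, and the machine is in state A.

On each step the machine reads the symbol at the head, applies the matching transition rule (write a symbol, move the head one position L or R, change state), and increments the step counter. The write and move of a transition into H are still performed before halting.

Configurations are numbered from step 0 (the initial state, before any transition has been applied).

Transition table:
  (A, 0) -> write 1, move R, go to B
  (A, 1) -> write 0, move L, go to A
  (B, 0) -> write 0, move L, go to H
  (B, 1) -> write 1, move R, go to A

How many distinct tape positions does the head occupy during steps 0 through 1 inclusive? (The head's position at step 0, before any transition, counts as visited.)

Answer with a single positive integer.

Step 1: in state A at pos 0, read 0 -> (A,0)->write 1,move R,goto B. Now: state=B, head=1, tape[-1..2]=0100 (head:   ^)
Head positions at steps 0..1: starting at 0, distinct positions visited = {0, 1} -> 2 position(s)

Answer: 2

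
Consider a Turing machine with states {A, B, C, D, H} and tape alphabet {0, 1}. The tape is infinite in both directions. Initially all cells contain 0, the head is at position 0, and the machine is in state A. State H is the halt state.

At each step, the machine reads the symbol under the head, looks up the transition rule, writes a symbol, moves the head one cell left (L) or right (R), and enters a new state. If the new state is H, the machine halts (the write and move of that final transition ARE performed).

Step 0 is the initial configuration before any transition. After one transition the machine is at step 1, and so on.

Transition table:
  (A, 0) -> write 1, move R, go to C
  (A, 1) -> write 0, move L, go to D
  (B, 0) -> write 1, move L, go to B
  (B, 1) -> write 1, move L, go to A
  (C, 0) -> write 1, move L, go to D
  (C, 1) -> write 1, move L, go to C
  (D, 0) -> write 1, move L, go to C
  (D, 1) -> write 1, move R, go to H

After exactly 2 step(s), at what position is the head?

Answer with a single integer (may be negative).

Step 1: in state A at pos 0, read 0 -> (A,0)->write 1,move R,goto C. Now: state=C, head=1, tape[-1..2]=0100 (head:   ^)
Step 2: in state C at pos 1, read 0 -> (C,0)->write 1,move L,goto D. Now: state=D, head=0, tape[-1..2]=0110 (head:  ^)

Answer: 0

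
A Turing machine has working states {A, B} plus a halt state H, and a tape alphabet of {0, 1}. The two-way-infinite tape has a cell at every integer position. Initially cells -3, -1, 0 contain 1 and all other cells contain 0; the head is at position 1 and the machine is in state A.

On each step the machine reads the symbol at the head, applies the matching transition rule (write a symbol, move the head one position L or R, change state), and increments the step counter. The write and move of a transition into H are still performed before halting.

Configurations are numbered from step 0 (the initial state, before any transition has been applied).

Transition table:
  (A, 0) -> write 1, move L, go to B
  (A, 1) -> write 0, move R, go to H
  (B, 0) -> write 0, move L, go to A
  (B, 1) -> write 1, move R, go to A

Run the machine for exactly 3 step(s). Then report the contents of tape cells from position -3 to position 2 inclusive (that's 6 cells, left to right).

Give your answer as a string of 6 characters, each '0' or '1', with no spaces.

Step 1: in state A at pos 1, read 0 -> (A,0)->write 1,move L,goto B. Now: state=B, head=0, tape[-4..2]=0101110 (head:     ^)
Step 2: in state B at pos 0, read 1 -> (B,1)->write 1,move R,goto A. Now: state=A, head=1, tape[-4..2]=0101110 (head:      ^)
Step 3: in state A at pos 1, read 1 -> (A,1)->write 0,move R,goto H. Now: state=H, head=2, tape[-4..3]=01011000 (head:       ^)

Answer: 101100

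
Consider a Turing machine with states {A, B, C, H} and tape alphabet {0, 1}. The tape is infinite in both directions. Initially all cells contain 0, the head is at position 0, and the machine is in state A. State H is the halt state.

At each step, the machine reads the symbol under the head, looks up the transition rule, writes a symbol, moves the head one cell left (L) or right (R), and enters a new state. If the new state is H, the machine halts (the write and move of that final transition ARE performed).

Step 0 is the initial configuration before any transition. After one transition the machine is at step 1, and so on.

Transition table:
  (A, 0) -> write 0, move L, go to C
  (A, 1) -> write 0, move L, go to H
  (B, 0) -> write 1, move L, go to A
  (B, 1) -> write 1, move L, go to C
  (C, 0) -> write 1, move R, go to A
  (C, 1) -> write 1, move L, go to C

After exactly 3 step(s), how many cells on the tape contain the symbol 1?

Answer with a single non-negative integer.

Step 1: in state A at pos 0, read 0 -> (A,0)->write 0,move L,goto C. Now: state=C, head=-1, tape[-2..1]=0000 (head:  ^)
Step 2: in state C at pos -1, read 0 -> (C,0)->write 1,move R,goto A. Now: state=A, head=0, tape[-2..1]=0100 (head:   ^)
Step 3: in state A at pos 0, read 0 -> (A,0)->write 0,move L,goto C. Now: state=C, head=-1, tape[-2..1]=0100 (head:  ^)
Cells containing 1 after step 3: {-1} -> 1 cell(s)

Answer: 1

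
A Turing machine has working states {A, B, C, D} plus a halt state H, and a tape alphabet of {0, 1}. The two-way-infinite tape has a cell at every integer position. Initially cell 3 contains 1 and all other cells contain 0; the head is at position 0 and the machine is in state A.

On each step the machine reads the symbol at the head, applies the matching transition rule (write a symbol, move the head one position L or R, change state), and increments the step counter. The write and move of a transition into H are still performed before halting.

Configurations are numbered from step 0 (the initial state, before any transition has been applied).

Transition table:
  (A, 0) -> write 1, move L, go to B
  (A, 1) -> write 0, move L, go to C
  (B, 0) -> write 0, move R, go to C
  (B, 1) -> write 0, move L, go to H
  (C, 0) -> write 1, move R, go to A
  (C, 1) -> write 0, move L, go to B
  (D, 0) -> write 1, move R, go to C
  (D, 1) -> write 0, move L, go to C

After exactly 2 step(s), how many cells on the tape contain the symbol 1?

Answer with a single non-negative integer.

Answer: 2

Derivation:
Step 1: in state A at pos 0, read 0 -> (A,0)->write 1,move L,goto B. Now: state=B, head=-1, tape[-2..4]=0010010 (head:  ^)
Step 2: in state B at pos -1, read 0 -> (B,0)->write 0,move R,goto C. Now: state=C, head=0, tape[-2..4]=0010010 (head:   ^)
Cells containing 1 after step 2: {0, 3} -> 2 cell(s)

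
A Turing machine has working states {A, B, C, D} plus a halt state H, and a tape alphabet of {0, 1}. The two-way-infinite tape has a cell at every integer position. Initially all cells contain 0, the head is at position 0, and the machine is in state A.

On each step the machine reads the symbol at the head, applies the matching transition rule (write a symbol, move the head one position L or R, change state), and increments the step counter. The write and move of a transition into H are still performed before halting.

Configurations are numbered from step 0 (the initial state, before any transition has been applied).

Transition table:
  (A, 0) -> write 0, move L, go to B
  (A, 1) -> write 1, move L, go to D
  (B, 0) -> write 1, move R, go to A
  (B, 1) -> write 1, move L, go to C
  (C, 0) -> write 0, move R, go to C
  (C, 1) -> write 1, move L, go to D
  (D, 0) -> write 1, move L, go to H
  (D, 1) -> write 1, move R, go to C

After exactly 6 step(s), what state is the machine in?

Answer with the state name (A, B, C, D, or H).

Answer: D

Derivation:
Step 1: in state A at pos 0, read 0 -> (A,0)->write 0,move L,goto B. Now: state=B, head=-1, tape[-2..1]=0000 (head:  ^)
Step 2: in state B at pos -1, read 0 -> (B,0)->write 1,move R,goto A. Now: state=A, head=0, tape[-2..1]=0100 (head:   ^)
Step 3: in state A at pos 0, read 0 -> (A,0)->write 0,move L,goto B. Now: state=B, head=-1, tape[-2..1]=0100 (head:  ^)
Step 4: in state B at pos -1, read 1 -> (B,1)->write 1,move L,goto C. Now: state=C, head=-2, tape[-3..1]=00100 (head:  ^)
Step 5: in state C at pos -2, read 0 -> (C,0)->write 0,move R,goto C. Now: state=C, head=-1, tape[-3..1]=00100 (head:   ^)
Step 6: in state C at pos -1, read 1 -> (C,1)->write 1,move L,goto D. Now: state=D, head=-2, tape[-3..1]=00100 (head:  ^)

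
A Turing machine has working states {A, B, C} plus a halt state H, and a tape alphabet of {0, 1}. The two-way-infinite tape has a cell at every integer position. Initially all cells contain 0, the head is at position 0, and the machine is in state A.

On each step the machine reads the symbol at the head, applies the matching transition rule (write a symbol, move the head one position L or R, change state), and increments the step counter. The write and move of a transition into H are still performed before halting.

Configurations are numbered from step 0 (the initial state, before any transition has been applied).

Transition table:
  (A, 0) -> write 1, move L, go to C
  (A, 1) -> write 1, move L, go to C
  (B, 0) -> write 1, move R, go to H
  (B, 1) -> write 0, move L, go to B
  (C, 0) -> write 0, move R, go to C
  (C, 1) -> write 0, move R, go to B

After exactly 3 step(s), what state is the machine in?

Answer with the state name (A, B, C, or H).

Step 1: in state A at pos 0, read 0 -> (A,0)->write 1,move L,goto C. Now: state=C, head=-1, tape[-2..1]=0010 (head:  ^)
Step 2: in state C at pos -1, read 0 -> (C,0)->write 0,move R,goto C. Now: state=C, head=0, tape[-2..1]=0010 (head:   ^)
Step 3: in state C at pos 0, read 1 -> (C,1)->write 0,move R,goto B. Now: state=B, head=1, tape[-2..2]=00000 (head:    ^)

Answer: B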